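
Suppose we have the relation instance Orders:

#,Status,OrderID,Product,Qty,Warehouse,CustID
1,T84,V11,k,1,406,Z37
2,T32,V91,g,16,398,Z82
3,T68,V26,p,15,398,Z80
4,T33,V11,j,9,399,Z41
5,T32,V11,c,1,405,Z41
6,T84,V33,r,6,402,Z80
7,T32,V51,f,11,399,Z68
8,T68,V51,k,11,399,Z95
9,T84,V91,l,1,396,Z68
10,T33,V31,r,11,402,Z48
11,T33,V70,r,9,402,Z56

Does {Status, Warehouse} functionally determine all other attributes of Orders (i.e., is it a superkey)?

Rows 10 and 11 have the same {Status, Warehouse} value (Status=T33, Warehouse=402) but are distinct tuples, so {Status, Warehouse} does not determine every attribute — not a superkey.

No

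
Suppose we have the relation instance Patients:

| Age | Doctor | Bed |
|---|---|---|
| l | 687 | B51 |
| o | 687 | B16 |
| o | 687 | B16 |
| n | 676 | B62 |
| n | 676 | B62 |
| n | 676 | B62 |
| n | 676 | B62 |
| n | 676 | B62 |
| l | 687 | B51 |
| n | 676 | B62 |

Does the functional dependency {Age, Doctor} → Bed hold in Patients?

Yes

(Age=l, Doctor=687): 2 rows → Bed = B51, B51 ✓
(Age=o, Doctor=687): 2 rows → Bed = B16, B16 ✓
(Age=n, Doctor=676): 6 rows → Bed = B62, B62, B62, B62, B62, B62 ✓
Every {Age, Doctor} value is associated with a single Bed value, so {Age, Doctor} → Bed holds.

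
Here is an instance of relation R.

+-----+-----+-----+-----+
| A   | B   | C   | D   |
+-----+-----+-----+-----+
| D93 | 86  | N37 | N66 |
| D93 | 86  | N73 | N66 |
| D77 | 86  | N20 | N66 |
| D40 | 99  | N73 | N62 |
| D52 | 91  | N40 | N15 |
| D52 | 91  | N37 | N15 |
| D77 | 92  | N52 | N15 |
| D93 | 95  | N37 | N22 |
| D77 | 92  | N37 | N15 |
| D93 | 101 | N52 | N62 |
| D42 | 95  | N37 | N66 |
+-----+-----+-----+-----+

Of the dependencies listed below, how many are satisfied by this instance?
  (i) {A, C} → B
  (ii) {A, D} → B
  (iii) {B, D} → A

(i) {A, C} → B: (A=D93, C=N37): 2 rows → B takes values {86, 95} — violation — fails.
(ii) {A, D} → B: every LHS value maps to a single RHS value — holds.
(iii) {B, D} → A: (B=86, D=N66): 3 rows → A takes values {D93, D77} — violation — fails.
1 of the 3 dependencies holds.

1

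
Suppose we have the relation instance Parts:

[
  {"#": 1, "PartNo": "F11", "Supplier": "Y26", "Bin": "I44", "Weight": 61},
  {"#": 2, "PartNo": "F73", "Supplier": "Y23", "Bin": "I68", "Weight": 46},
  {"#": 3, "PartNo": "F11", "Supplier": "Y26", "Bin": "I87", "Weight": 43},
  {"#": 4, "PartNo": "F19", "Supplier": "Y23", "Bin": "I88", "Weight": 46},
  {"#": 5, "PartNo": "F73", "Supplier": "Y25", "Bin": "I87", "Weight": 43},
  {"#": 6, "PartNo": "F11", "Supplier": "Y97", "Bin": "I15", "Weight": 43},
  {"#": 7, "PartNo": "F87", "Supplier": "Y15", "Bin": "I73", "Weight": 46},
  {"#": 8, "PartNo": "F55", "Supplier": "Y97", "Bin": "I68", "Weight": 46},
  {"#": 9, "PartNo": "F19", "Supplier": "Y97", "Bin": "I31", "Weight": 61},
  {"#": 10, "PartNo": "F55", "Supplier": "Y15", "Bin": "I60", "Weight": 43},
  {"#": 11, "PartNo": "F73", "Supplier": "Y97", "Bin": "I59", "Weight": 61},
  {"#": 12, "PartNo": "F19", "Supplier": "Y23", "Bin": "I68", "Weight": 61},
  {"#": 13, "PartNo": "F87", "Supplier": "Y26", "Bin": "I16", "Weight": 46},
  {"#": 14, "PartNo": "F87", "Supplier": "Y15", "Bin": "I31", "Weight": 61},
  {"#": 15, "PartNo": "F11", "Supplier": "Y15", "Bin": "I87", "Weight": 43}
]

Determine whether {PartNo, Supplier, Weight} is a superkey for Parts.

All 15 rows have distinct {PartNo, Supplier, Weight} values, so {PartNo, Supplier, Weight} → (all attributes) holds and {PartNo, Supplier, Weight} is a superkey.

Yes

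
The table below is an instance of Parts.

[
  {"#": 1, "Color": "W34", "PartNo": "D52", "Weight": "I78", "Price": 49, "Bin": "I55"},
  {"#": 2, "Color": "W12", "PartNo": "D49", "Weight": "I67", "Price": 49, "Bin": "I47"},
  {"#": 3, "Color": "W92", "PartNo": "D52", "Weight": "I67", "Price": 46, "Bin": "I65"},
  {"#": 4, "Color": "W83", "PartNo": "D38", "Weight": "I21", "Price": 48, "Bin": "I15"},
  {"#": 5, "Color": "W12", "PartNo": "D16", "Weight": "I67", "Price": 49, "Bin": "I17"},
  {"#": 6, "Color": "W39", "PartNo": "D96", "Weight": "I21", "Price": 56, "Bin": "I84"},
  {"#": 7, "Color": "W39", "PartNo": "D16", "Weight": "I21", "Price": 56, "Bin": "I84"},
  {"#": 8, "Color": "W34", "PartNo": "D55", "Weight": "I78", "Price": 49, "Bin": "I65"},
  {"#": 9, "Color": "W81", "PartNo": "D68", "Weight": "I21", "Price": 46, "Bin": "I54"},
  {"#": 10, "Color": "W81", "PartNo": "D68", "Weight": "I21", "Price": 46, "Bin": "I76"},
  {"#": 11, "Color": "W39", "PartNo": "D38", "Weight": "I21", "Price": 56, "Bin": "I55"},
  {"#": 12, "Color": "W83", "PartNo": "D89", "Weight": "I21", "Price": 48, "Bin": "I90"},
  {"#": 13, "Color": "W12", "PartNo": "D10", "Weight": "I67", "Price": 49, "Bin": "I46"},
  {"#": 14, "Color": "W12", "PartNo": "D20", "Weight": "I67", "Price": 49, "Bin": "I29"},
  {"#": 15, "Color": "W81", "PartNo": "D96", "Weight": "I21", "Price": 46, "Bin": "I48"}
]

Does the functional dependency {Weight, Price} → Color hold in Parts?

(Weight=I78, Price=49): rows 1, 8 → Color = W34, W34 ✓
(Weight=I67, Price=49): rows 2, 5, 13, 14 → Color = W12, W12, W12, W12 ✓
(Weight=I67, Price=46): row 3 → Color = W92 ✓
(Weight=I21, Price=48): rows 4, 12 → Color = W83, W83 ✓
(Weight=I21, Price=56): rows 6, 7, 11 → Color = W39, W39, W39 ✓
(Weight=I21, Price=46): rows 9, 10, 15 → Color = W81, W81, W81 ✓
Every {Weight, Price} value is associated with a single Color value, so {Weight, Price} → Color holds.

Yes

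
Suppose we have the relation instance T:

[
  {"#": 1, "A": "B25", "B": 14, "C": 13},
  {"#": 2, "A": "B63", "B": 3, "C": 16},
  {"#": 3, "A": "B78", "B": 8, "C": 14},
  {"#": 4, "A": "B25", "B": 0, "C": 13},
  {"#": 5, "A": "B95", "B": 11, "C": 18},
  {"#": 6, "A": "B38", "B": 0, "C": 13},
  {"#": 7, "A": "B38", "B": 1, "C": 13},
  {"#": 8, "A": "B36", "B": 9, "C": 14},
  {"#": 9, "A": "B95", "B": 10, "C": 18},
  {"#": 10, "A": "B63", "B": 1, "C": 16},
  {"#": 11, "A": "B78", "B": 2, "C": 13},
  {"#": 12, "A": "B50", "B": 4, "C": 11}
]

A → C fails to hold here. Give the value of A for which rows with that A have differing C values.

B78

A=B25: rows 1, 4 → C = 13, 13 ✓
A=B63: rows 2, 10 → C = 16, 16 ✓
A=B78: rows 3, 11 → C takes values {14, 13} — violation
A=B95: rows 5, 9 → C = 18, 18 ✓
A=B38: rows 6, 7 → C = 13, 13 ✓
A=B36: row 8 → C = 14 ✓
A=B50: row 12 → C = 11 ✓
The only A value with inconsistent C is A=B78.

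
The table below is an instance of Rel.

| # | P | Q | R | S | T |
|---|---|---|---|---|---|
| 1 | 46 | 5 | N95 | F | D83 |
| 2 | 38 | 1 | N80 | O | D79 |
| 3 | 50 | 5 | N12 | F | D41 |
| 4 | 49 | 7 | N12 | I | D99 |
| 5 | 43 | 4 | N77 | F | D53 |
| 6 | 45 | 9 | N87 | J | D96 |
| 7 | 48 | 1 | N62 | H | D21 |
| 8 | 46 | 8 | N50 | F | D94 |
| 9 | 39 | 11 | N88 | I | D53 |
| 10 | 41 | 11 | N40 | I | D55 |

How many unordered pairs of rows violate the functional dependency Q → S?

1

Q=5: all 2 rows agree on S — 0 pairs.
Q=1: violating pairs (2,7) — 1 pair.
Q=11: all 2 rows agree on S — 0 pairs.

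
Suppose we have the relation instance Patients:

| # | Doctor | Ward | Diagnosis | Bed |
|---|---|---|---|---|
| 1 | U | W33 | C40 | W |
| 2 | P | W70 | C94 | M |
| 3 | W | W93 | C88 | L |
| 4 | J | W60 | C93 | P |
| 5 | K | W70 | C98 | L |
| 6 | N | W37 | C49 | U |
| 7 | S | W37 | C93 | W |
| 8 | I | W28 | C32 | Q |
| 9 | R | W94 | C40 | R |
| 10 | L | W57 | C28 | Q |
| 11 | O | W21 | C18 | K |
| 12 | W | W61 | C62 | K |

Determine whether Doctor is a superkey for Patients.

No

Rows 3 and 12 have the same Doctor value Doctor=W but are distinct tuples, so Doctor does not determine every attribute — not a superkey.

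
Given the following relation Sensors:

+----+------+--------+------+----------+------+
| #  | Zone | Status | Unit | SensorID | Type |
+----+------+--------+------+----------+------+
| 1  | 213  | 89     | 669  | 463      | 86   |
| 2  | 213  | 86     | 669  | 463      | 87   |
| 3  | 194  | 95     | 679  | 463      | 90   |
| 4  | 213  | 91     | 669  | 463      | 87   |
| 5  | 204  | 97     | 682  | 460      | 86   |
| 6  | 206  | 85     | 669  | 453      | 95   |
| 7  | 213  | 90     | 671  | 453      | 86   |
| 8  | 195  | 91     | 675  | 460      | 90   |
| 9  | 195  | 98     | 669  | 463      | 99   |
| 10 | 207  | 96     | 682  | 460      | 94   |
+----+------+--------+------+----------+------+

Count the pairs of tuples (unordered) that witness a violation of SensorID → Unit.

SensorID=463: violating pairs (1,3), (2,3), (3,4), (3,9) — 4 pairs.
SensorID=460: violating pairs (5,8), (8,10) — 2 pairs.
SensorID=453: violating pairs (6,7) — 1 pair.

7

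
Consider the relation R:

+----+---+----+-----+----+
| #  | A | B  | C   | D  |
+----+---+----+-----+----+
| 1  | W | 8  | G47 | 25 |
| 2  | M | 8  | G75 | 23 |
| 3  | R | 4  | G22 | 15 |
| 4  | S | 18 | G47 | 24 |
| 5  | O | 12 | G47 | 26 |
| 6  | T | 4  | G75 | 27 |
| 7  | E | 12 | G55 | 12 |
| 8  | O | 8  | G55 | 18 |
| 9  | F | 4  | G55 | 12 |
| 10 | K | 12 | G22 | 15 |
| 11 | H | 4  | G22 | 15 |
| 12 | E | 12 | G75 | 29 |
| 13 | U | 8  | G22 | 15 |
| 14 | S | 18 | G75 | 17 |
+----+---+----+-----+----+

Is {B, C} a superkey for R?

Rows 3 and 11 have the same {B, C} value (B=4, C=G22) but are distinct tuples, so {B, C} does not determine every attribute — not a superkey.

No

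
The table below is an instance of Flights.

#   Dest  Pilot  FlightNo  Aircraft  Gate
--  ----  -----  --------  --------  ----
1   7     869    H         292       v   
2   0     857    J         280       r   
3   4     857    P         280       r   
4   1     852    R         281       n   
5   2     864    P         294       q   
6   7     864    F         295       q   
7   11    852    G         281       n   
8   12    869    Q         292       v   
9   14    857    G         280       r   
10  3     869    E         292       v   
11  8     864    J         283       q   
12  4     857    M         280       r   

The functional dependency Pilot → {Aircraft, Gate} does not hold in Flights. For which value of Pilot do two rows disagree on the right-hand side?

864

Pilot=869: rows 1, 8, 10 → {Aircraft,Gate} = (292, v), (292, v), (292, v) ✓
Pilot=857: rows 2, 3, 9, 12 → {Aircraft,Gate} = (280, r), (280, r), (280, r), (280, r) ✓
Pilot=852: rows 4, 7 → {Aircraft,Gate} = (281, n), (281, n) ✓
Pilot=864: rows 5, 6, 11 → {Aircraft,Gate} takes values {(294, q), (295, q), (283, q)} — violation
The only Pilot value with inconsistent RHS is Pilot=864.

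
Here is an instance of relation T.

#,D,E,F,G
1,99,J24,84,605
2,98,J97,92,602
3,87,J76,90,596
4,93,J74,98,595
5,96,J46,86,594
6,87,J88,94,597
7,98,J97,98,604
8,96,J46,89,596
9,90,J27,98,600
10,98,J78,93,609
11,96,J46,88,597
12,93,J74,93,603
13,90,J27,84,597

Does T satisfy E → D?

E=J24: row 1 → D = 99 ✓
E=J97: rows 2, 7 → D = 98, 98 ✓
E=J76: row 3 → D = 87 ✓
E=J74: rows 4, 12 → D = 93, 93 ✓
E=J46: rows 5, 8, 11 → D = 96, 96, 96 ✓
E=J88: row 6 → D = 87 ✓
E=J27: rows 9, 13 → D = 90, 90 ✓
E=J78: row 10 → D = 98 ✓
Every E value is associated with a single D value, so E → D holds.

Yes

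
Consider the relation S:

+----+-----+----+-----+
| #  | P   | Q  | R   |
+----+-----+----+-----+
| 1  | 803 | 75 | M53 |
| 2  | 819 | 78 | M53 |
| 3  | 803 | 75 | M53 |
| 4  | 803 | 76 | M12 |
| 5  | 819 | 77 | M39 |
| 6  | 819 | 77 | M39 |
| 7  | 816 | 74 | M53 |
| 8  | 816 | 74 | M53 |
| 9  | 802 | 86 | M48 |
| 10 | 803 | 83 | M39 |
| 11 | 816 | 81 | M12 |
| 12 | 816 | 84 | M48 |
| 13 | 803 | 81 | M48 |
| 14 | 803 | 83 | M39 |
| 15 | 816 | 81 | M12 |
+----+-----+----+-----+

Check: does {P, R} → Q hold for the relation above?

(P=803, R=M53): rows 1, 3 → Q = 75, 75 ✓
(P=819, R=M53): row 2 → Q = 78 ✓
(P=803, R=M12): row 4 → Q = 76 ✓
(P=819, R=M39): rows 5, 6 → Q = 77, 77 ✓
(P=816, R=M53): rows 7, 8 → Q = 74, 74 ✓
(P=802, R=M48): row 9 → Q = 86 ✓
(P=803, R=M39): rows 10, 14 → Q = 83, 83 ✓
(P=816, R=M12): rows 11, 15 → Q = 81, 81 ✓
(P=816, R=M48): row 12 → Q = 84 ✓
(P=803, R=M48): row 13 → Q = 81 ✓
Every {P, R} value is associated with a single Q value, so {P, R} → Q holds.

Yes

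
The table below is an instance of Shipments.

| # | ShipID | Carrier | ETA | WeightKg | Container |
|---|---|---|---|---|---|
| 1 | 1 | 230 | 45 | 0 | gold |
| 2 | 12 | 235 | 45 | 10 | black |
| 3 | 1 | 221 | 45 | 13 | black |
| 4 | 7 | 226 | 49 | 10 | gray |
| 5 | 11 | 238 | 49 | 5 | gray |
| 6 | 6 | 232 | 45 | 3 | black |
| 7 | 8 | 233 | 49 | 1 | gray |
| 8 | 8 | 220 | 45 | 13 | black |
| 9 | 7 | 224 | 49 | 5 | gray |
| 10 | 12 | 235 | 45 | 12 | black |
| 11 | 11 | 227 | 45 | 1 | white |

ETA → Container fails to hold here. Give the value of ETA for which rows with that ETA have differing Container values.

45

ETA=45: rows 1, 2, 3, 6, 8, 10, 11 → Container takes values {gold, black, white} — violation
ETA=49: rows 4, 5, 7, 9 → Container = gray, gray, gray, gray ✓
The only ETA value with inconsistent Container is ETA=45.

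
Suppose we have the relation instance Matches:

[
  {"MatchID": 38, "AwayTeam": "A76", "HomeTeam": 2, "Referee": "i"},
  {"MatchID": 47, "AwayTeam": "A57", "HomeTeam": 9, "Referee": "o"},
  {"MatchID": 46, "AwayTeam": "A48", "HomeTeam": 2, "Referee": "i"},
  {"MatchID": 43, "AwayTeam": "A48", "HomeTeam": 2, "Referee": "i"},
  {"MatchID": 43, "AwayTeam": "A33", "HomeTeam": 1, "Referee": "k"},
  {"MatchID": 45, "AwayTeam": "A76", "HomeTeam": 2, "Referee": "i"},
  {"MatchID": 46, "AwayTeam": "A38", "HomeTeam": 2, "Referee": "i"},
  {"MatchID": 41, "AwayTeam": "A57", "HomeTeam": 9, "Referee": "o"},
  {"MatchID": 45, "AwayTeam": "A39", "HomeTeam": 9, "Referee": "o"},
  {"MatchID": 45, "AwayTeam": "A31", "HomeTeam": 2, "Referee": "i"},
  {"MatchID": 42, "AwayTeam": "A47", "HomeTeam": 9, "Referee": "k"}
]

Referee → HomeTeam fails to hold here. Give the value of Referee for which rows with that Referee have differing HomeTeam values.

Referee=i: 6 rows → HomeTeam = 2, 2, 2, 2, 2, 2 ✓
Referee=o: 3 rows → HomeTeam = 9, 9, 9 ✓
Referee=k: 2 rows → HomeTeam takes values {1, 9} — violation
The only Referee value with inconsistent HomeTeam is Referee=k.

k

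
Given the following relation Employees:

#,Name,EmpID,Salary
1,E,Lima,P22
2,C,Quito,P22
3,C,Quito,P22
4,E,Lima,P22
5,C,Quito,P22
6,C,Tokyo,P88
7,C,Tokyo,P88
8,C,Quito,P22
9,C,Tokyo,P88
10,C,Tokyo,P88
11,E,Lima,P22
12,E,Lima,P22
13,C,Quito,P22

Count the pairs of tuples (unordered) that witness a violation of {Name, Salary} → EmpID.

0

(Name=E, Salary=P22): all 4 rows agree on EmpID — 0 pairs.
(Name=C, Salary=P22): all 5 rows agree on EmpID — 0 pairs.
(Name=C, Salary=P88): all 4 rows agree on EmpID — 0 pairs.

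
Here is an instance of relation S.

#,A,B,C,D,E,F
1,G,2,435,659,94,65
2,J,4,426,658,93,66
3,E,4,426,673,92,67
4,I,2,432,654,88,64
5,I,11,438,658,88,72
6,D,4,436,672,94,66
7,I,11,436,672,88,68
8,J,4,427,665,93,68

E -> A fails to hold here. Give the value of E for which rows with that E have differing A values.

94

E=94: rows 1, 6 → A takes values {G, D} — violation
E=93: rows 2, 8 → A = J, J ✓
E=92: row 3 → A = E ✓
E=88: rows 4, 5, 7 → A = I, I, I ✓
The only E value with inconsistent A is E=94.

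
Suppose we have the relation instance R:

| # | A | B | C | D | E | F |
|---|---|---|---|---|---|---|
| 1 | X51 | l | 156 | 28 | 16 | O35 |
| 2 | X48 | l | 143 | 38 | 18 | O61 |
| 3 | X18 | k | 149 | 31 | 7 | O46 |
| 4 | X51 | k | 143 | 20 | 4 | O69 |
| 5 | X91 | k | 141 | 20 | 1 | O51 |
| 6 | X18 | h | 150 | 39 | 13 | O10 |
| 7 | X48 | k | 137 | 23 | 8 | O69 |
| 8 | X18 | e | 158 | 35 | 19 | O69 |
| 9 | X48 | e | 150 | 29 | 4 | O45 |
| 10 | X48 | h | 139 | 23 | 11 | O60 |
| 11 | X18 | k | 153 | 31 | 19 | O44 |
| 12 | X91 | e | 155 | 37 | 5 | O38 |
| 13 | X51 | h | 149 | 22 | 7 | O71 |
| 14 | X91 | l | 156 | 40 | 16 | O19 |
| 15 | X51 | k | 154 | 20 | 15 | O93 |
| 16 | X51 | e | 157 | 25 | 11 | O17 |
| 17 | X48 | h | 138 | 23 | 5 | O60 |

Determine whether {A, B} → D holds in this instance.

(A=X51, B=l): row 1 → D = 28 ✓
(A=X48, B=l): row 2 → D = 38 ✓
(A=X18, B=k): rows 3, 11 → D = 31, 31 ✓
(A=X51, B=k): rows 4, 15 → D = 20, 20 ✓
(A=X91, B=k): row 5 → D = 20 ✓
(A=X18, B=h): row 6 → D = 39 ✓
(A=X48, B=k): row 7 → D = 23 ✓
(A=X18, B=e): row 8 → D = 35 ✓
(A=X48, B=e): row 9 → D = 29 ✓
(A=X48, B=h): rows 10, 17 → D = 23, 23 ✓
(A=X91, B=e): row 12 → D = 37 ✓
(A=X51, B=h): row 13 → D = 22 ✓
(A=X91, B=l): row 14 → D = 40 ✓
(A=X51, B=e): row 16 → D = 25 ✓
Every {A, B} value is associated with a single D value, so {A, B} → D holds.

Yes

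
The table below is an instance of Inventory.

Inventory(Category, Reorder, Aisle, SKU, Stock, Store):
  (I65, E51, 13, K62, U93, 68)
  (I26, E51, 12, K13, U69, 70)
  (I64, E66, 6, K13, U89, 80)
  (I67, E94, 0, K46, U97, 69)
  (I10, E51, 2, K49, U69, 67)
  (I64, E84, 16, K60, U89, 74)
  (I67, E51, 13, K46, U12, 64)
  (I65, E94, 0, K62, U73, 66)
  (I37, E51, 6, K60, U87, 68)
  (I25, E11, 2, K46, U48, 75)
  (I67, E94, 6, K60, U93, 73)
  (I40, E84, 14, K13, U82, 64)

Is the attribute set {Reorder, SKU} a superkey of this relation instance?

All 12 rows have distinct {Reorder, SKU} values, so {Reorder, SKU} → (all attributes) holds and {Reorder, SKU} is a superkey.

Yes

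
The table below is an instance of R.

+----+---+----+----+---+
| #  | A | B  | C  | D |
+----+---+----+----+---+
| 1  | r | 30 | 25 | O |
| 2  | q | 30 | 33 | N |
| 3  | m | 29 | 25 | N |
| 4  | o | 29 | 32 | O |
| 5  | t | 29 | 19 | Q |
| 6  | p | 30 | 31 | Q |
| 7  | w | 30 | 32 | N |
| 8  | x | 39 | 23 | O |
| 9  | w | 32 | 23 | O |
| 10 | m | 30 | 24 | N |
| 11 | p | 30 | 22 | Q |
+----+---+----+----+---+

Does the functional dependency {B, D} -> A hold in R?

(B=30, D=O): row 1 → A = r ✓
(B=30, D=N): rows 2, 7, 10 → A takes values {q, w, m} — violation
(B=29, D=N): row 3 → A = m ✓
(B=29, D=O): row 4 → A = o ✓
(B=29, D=Q): row 5 → A = t ✓
(B=30, D=Q): rows 6, 11 → A = p, p ✓
(B=39, D=O): row 8 → A = x ✓
(B=32, D=O): row 9 → A = w ✓
Two rows agree on {B, D} but differ on A, so {B, D} -> A does not hold.

No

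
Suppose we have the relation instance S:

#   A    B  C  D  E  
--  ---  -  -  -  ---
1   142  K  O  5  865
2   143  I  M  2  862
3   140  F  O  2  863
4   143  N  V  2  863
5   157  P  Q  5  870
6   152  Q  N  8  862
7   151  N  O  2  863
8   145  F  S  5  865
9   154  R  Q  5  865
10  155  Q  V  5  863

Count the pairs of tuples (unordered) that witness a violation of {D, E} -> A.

(D=5, E=865): violating pairs (1,8), (1,9), (8,9) — 3 pairs.
(D=2, E=863): violating pairs (3,4), (3,7), (4,7) — 3 pairs.

6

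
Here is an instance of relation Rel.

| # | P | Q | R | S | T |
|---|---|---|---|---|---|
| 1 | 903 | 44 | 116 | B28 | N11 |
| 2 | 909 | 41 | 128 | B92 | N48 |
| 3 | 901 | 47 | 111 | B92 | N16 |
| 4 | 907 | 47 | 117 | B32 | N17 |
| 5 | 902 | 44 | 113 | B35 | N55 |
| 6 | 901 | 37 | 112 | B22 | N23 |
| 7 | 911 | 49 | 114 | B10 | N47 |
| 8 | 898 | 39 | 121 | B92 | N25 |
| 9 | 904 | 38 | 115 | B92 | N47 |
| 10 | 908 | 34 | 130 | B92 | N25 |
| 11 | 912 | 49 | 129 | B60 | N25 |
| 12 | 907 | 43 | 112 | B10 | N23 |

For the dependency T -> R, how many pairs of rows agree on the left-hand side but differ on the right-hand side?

T=N23: all 2 rows agree on R — 0 pairs.
T=N47: violating pairs (7,9) — 1 pair.
T=N25: violating pairs (8,10), (8,11), (10,11) — 3 pairs.

4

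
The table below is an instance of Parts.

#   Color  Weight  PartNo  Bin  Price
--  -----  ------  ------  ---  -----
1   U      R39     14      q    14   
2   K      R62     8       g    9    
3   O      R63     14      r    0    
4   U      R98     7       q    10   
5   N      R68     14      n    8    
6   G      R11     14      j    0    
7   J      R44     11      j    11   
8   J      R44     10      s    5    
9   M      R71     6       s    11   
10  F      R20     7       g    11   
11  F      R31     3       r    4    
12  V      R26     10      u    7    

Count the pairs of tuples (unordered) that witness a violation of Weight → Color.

Weight=R44: all 2 rows agree on Color — 0 pairs.

0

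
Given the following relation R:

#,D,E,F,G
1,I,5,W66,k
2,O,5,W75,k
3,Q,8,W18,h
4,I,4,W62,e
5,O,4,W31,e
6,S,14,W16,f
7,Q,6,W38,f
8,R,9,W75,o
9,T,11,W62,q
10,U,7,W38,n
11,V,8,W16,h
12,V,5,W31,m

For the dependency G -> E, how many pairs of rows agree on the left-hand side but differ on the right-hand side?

G=k: all 2 rows agree on E — 0 pairs.
G=h: all 2 rows agree on E — 0 pairs.
G=e: all 2 rows agree on E — 0 pairs.
G=f: violating pairs (6,7) — 1 pair.

1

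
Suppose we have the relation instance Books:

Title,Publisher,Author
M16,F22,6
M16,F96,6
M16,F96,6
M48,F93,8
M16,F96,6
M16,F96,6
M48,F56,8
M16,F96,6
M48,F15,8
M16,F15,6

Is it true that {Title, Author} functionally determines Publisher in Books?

No

(Title=M16, Author=6): 7 rows → Publisher takes values {F22, F96, F15} — violation
(Title=M48, Author=8): 3 rows → Publisher takes values {F93, F56, F15} — violation
Two rows agree on {Title, Author} but differ on Publisher, so {Title, Author} → Publisher does not hold.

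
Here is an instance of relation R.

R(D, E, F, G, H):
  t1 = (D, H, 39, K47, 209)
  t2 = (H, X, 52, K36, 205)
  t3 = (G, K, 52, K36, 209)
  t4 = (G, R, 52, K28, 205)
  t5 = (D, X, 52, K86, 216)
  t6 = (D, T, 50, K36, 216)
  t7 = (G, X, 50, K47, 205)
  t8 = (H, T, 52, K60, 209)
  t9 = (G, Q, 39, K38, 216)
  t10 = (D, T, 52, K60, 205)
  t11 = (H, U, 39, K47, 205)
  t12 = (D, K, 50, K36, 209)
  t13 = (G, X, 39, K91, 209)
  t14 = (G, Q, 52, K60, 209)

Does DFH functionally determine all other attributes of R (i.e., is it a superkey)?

No

Rows 3 and 14 have the same DFH value (D=G, F=52, H=209) but are distinct tuples, so DFH does not determine every attribute — not a superkey.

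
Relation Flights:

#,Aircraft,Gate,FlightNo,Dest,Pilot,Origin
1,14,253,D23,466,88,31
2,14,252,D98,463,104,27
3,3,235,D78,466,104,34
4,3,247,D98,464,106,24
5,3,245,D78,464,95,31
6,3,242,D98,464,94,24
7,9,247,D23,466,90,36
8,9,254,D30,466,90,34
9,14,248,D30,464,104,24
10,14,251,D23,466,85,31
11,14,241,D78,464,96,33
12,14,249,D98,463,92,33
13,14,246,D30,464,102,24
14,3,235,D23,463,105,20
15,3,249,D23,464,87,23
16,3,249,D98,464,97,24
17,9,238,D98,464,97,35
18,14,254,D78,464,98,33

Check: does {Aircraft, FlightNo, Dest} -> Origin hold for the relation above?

No

(Aircraft=14, FlightNo=D23, Dest=466): rows 1, 10 → Origin = 31, 31 ✓
(Aircraft=14, FlightNo=D98, Dest=463): rows 2, 12 → Origin takes values {27, 33} — violation
(Aircraft=3, FlightNo=D78, Dest=466): row 3 → Origin = 34 ✓
(Aircraft=3, FlightNo=D98, Dest=464): rows 4, 6, 16 → Origin = 24, 24, 24 ✓
(Aircraft=3, FlightNo=D78, Dest=464): row 5 → Origin = 31 ✓
(Aircraft=9, FlightNo=D23, Dest=466): row 7 → Origin = 36 ✓
(Aircraft=9, FlightNo=D30, Dest=466): row 8 → Origin = 34 ✓
(Aircraft=14, FlightNo=D30, Dest=464): rows 9, 13 → Origin = 24, 24 ✓
(Aircraft=14, FlightNo=D78, Dest=464): rows 11, 18 → Origin = 33, 33 ✓
(Aircraft=3, FlightNo=D23, Dest=463): row 14 → Origin = 20 ✓
(Aircraft=3, FlightNo=D23, Dest=464): row 15 → Origin = 23 ✓
(Aircraft=9, FlightNo=D98, Dest=464): row 17 → Origin = 35 ✓
Two rows agree on {Aircraft, FlightNo, Dest} but differ on Origin, so {Aircraft, FlightNo, Dest} -> Origin does not hold.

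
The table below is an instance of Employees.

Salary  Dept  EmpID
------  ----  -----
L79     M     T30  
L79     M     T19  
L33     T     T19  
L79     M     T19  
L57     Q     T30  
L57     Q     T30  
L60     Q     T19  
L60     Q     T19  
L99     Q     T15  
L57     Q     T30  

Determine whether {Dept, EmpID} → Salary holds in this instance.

Yes

(Dept=M, EmpID=T30): 1 row → Salary = L79 ✓
(Dept=M, EmpID=T19): 2 rows → Salary = L79, L79 ✓
(Dept=T, EmpID=T19): 1 row → Salary = L33 ✓
(Dept=Q, EmpID=T30): 3 rows → Salary = L57, L57, L57 ✓
(Dept=Q, EmpID=T19): 2 rows → Salary = L60, L60 ✓
(Dept=Q, EmpID=T15): 1 row → Salary = L99 ✓
Every {Dept, EmpID} value is associated with a single Salary value, so {Dept, EmpID} → Salary holds.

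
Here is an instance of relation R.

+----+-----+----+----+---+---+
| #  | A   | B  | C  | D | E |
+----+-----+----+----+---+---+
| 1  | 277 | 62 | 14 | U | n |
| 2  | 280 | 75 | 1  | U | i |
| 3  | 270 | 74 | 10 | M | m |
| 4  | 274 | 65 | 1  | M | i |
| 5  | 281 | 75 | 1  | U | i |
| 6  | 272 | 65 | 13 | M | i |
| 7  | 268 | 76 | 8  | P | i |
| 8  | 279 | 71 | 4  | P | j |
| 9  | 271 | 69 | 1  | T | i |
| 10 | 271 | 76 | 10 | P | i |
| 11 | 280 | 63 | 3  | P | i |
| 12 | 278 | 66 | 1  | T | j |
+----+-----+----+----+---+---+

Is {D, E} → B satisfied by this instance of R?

(D=U, E=n): row 1 → B = 62 ✓
(D=U, E=i): rows 2, 5 → B = 75, 75 ✓
(D=M, E=m): row 3 → B = 74 ✓
(D=M, E=i): rows 4, 6 → B = 65, 65 ✓
(D=P, E=i): rows 7, 10, 11 → B takes values {76, 63} — violation
(D=P, E=j): row 8 → B = 71 ✓
(D=T, E=i): row 9 → B = 69 ✓
(D=T, E=j): row 12 → B = 66 ✓
Two rows agree on {D, E} but differ on B, so {D, E} → B does not hold.

No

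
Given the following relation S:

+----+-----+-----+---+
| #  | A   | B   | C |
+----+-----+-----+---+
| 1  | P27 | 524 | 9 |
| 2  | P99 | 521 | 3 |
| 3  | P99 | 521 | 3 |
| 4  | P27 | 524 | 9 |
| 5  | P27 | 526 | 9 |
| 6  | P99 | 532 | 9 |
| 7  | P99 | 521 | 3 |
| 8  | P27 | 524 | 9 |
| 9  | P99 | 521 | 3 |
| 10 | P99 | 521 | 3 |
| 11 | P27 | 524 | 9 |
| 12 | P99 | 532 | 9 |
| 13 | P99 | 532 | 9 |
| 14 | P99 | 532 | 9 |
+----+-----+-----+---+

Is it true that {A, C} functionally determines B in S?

(A=P27, C=9): rows 1, 4, 5, 8, 11 → B takes values {524, 526} — violation
(A=P99, C=3): rows 2, 3, 7, 9, 10 → B = 521, 521, 521, 521, 521 ✓
(A=P99, C=9): rows 6, 12, 13, 14 → B = 532, 532, 532, 532 ✓
Two rows agree on {A, C} but differ on B, so {A, C} → B does not hold.

No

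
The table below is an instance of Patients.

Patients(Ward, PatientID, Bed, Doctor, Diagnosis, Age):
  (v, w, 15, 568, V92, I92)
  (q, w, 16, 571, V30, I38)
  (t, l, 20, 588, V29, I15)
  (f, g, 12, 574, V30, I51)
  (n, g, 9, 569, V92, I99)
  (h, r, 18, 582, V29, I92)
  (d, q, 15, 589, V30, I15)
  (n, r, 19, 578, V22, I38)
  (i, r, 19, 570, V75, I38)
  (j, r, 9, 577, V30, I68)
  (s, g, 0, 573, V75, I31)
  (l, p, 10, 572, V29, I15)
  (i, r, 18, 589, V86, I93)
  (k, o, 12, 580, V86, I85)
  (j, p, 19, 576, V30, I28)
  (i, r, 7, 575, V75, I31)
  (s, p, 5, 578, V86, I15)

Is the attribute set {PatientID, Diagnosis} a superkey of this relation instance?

No

Two distinct rows share (PatientID=r, Diagnosis=V75), so {PatientID, Diagnosis} does not determine every attribute — not a superkey.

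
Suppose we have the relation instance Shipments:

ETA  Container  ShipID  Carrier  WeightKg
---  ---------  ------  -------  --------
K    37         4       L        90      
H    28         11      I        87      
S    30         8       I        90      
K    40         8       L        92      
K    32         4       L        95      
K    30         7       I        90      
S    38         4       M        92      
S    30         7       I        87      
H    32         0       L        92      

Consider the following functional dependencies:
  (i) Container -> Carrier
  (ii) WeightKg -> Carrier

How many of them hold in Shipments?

1

(i) Container -> Carrier: every LHS value maps to a single RHS value — holds.
(ii) WeightKg -> Carrier: WeightKg=90: 3 rows → Carrier takes values {L, I} — violation; WeightKg=92: 3 rows → Carrier takes values {L, M} — violation — fails.
1 of the 2 dependencies holds.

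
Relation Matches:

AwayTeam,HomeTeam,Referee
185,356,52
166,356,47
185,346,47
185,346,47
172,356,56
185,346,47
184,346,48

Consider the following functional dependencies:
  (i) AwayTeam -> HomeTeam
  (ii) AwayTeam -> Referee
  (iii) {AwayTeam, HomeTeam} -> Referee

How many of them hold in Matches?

1

(i) AwayTeam -> HomeTeam: AwayTeam=185: 4 rows → HomeTeam takes values {356, 346} — violation — fails.
(ii) AwayTeam -> Referee: AwayTeam=185: 4 rows → Referee takes values {52, 47} — violation — fails.
(iii) {AwayTeam, HomeTeam} -> Referee: every LHS value maps to a single RHS value — holds.
1 of the 3 dependencies holds.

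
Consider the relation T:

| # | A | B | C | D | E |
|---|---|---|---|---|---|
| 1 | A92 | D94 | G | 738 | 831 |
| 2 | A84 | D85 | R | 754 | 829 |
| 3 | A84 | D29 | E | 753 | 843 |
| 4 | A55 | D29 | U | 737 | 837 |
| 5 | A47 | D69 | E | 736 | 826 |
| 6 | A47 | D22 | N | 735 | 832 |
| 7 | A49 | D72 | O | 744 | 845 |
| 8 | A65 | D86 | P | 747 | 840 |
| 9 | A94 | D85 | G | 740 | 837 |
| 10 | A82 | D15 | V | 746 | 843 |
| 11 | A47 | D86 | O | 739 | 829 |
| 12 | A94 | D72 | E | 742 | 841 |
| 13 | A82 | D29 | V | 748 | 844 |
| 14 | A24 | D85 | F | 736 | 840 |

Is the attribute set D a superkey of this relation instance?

Rows 5 and 14 have the same D value D=736 but are distinct tuples, so D does not determine every attribute — not a superkey.

No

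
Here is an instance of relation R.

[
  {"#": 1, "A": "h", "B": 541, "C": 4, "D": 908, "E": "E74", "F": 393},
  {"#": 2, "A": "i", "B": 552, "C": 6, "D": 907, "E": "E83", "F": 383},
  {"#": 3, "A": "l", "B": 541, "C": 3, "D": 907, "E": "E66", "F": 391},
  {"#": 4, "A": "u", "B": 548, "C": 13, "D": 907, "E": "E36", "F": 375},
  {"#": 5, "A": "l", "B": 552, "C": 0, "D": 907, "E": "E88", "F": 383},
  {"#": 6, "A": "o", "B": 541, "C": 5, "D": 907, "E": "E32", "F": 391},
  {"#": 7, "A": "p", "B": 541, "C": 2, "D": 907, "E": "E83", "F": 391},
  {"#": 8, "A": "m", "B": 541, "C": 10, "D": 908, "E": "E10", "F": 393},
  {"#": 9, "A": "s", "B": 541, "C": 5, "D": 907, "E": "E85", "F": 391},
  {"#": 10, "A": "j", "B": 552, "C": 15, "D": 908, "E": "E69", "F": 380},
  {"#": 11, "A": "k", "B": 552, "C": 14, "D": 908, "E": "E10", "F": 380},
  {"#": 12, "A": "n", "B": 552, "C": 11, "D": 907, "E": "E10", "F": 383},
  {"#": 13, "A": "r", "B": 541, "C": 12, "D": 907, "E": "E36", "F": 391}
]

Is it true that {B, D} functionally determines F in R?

Yes

(B=541, D=908): rows 1, 8 → F = 393, 393 ✓
(B=552, D=907): rows 2, 5, 12 → F = 383, 383, 383 ✓
(B=541, D=907): rows 3, 6, 7, 9, 13 → F = 391, 391, 391, 391, 391 ✓
(B=548, D=907): row 4 → F = 375 ✓
(B=552, D=908): rows 10, 11 → F = 380, 380 ✓
Every {B, D} value is associated with a single F value, so {B, D} → F holds.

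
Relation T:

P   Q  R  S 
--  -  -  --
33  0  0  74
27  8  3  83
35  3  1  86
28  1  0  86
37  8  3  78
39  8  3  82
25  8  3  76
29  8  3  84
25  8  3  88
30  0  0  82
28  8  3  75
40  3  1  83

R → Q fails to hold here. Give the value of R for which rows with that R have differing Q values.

R=0: 3 rows → Q takes values {0, 1} — violation
R=3: 7 rows → Q = 8, 8, 8, 8, 8, 8, 8 ✓
R=1: 2 rows → Q = 3, 3 ✓
The only R value with inconsistent Q is R=0.

0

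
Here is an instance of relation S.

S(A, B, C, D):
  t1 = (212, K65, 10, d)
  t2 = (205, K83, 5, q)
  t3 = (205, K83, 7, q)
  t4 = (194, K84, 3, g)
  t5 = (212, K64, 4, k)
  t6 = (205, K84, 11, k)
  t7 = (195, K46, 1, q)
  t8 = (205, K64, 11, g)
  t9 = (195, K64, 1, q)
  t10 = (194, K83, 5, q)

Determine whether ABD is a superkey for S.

No

Rows 2 and 3 have the same ABD value (A=205, B=K83, D=q) but are distinct tuples, so ABD does not determine every attribute — not a superkey.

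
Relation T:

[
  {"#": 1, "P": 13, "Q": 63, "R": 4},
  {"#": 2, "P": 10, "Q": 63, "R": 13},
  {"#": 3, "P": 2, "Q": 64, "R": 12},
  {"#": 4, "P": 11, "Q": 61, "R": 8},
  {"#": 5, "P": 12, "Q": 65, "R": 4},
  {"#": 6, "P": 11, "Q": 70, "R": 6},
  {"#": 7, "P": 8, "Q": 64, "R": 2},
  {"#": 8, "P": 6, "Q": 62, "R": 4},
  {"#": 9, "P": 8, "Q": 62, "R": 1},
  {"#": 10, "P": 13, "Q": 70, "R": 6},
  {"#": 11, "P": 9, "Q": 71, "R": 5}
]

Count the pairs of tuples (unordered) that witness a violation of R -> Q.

R=4: violating pairs (1,5), (1,8), (5,8) — 3 pairs.
R=6: all 2 rows agree on Q — 0 pairs.

3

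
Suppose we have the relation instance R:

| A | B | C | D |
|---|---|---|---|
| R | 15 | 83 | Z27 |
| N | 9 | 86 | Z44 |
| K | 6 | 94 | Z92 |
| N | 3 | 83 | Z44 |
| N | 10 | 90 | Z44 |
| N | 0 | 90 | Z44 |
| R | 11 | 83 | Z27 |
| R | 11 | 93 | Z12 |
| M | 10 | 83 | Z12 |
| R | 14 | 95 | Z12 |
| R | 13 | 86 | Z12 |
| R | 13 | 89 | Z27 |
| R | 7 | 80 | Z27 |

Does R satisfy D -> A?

No

D=Z27: 4 rows → A = R, R, R, R ✓
D=Z44: 4 rows → A = N, N, N, N ✓
D=Z92: 1 row → A = K ✓
D=Z12: 4 rows → A takes values {R, M} — violation
Two rows agree on D but differ on A, so D -> A does not hold.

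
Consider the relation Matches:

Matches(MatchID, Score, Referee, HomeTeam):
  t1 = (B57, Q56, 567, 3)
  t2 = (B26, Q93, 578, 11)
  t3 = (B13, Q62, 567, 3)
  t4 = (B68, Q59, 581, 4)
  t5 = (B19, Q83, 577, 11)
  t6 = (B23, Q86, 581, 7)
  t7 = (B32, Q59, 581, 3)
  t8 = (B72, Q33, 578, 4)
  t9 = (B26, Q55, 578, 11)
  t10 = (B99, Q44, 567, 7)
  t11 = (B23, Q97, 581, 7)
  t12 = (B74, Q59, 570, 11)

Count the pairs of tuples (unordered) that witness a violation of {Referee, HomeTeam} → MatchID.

(Referee=567, HomeTeam=3): violating pairs (1,3) — 1 pair.
(Referee=578, HomeTeam=11): all 2 rows agree on MatchID — 0 pairs.
(Referee=581, HomeTeam=7): all 2 rows agree on MatchID — 0 pairs.

1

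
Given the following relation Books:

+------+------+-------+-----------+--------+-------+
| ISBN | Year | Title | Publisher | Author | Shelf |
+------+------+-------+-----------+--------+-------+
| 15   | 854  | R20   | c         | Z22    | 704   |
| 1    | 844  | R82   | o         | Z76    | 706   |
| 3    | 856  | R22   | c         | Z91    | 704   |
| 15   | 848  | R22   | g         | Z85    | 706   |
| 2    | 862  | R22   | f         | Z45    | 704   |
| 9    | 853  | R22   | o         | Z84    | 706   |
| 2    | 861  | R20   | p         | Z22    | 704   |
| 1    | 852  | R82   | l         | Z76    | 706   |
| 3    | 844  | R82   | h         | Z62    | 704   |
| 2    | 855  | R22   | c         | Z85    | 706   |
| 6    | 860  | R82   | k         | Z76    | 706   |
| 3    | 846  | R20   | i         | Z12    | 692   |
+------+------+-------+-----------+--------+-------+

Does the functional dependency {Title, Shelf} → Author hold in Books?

No

(Title=R20, Shelf=704): 2 rows → Author = Z22, Z22 ✓
(Title=R82, Shelf=706): 3 rows → Author = Z76, Z76, Z76 ✓
(Title=R22, Shelf=704): 2 rows → Author takes values {Z91, Z45} — violation
(Title=R22, Shelf=706): 3 rows → Author takes values {Z85, Z84} — violation
(Title=R82, Shelf=704): 1 row → Author = Z62 ✓
(Title=R20, Shelf=692): 1 row → Author = Z12 ✓
Two rows agree on {Title, Shelf} but differ on Author, so {Title, Shelf} → Author does not hold.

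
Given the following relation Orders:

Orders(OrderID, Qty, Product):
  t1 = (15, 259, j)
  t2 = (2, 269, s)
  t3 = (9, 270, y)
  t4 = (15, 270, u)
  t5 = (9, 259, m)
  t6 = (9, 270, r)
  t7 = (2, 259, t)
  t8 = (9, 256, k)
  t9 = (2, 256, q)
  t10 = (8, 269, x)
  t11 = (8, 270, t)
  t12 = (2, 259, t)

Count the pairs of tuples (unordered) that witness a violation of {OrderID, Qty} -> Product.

(OrderID=9, Qty=270): violating pairs (3,6) — 1 pair.
(OrderID=2, Qty=259): all 2 rows agree on Product — 0 pairs.

1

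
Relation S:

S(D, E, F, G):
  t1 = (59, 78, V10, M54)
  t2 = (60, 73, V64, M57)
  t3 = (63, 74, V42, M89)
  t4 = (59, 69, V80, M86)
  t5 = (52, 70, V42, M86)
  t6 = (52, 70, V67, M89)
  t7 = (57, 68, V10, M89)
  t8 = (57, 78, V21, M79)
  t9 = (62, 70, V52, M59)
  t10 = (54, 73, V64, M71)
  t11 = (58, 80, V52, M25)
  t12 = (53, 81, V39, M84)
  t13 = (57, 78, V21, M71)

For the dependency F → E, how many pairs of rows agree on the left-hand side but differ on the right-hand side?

3

F=V10: violating pairs (1,7) — 1 pair.
F=V64: all 2 rows agree on E — 0 pairs.
F=V42: violating pairs (3,5) — 1 pair.
F=V21: all 2 rows agree on E — 0 pairs.
F=V52: violating pairs (9,11) — 1 pair.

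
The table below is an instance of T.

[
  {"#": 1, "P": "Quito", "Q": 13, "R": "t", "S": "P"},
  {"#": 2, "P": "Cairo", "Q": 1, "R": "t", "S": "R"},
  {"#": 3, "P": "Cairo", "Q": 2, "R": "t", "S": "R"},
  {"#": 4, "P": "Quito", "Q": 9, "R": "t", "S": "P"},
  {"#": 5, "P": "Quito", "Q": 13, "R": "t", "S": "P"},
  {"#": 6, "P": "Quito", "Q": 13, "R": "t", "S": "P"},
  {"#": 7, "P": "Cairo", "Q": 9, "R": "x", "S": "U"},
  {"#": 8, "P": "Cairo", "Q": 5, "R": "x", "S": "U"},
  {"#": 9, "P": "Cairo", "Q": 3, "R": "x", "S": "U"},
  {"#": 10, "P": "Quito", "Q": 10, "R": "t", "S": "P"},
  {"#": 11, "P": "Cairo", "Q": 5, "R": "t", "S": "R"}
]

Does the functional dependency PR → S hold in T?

(P=Quito, R=t): rows 1, 4, 5, 6, 10 → S = P, P, P, P, P ✓
(P=Cairo, R=t): rows 2, 3, 11 → S = R, R, R ✓
(P=Cairo, R=x): rows 7, 8, 9 → S = U, U, U ✓
Every PR value is associated with a single S value, so PR → S holds.

Yes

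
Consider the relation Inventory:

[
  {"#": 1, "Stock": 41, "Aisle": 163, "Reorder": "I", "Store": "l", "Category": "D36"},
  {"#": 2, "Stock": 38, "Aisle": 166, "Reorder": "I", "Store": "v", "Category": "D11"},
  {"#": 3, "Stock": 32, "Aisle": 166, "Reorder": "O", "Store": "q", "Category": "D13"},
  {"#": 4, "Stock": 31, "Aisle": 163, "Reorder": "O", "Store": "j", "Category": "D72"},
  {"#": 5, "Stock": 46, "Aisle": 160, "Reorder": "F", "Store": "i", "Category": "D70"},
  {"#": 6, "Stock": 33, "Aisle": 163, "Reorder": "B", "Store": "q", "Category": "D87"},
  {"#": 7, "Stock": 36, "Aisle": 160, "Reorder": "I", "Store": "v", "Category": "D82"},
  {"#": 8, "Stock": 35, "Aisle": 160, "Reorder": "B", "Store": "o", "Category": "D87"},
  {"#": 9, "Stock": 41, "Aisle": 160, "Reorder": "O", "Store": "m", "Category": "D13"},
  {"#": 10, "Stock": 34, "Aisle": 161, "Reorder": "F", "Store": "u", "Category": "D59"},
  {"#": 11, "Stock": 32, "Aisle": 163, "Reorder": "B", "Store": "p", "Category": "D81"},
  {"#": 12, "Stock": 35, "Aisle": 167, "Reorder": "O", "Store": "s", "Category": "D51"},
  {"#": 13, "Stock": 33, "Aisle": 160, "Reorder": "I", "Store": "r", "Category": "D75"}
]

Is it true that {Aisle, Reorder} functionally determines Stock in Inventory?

No

(Aisle=163, Reorder=I): row 1 → Stock = 41 ✓
(Aisle=166, Reorder=I): row 2 → Stock = 38 ✓
(Aisle=166, Reorder=O): row 3 → Stock = 32 ✓
(Aisle=163, Reorder=O): row 4 → Stock = 31 ✓
(Aisle=160, Reorder=F): row 5 → Stock = 46 ✓
(Aisle=163, Reorder=B): rows 6, 11 → Stock takes values {33, 32} — violation
(Aisle=160, Reorder=I): rows 7, 13 → Stock takes values {36, 33} — violation
(Aisle=160, Reorder=B): row 8 → Stock = 35 ✓
(Aisle=160, Reorder=O): row 9 → Stock = 41 ✓
(Aisle=161, Reorder=F): row 10 → Stock = 34 ✓
(Aisle=167, Reorder=O): row 12 → Stock = 35 ✓
Two rows agree on {Aisle, Reorder} but differ on Stock, so {Aisle, Reorder} -> Stock does not hold.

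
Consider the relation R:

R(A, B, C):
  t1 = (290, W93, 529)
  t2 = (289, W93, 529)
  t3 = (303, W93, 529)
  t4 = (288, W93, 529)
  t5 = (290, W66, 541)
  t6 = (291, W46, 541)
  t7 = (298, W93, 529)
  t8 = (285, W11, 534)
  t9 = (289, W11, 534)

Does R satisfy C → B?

C=529: rows 1, 2, 3, 4, 7 → B = W93, W93, W93, W93, W93 ✓
C=541: rows 5, 6 → B takes values {W66, W46} — violation
C=534: rows 8, 9 → B = W11, W11 ✓
Two rows agree on C but differ on B, so C → B does not hold.

No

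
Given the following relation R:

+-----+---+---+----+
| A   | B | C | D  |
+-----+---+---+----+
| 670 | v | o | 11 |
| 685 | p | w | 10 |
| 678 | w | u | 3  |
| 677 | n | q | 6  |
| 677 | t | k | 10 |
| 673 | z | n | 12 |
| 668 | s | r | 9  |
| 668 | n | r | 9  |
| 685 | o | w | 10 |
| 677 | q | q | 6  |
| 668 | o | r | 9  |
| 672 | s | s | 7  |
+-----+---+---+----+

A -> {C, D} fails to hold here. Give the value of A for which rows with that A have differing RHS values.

A=670: 1 row → {C,D} = (o, 11) ✓
A=685: 2 rows → {C,D} = (w, 10), (w, 10) ✓
A=678: 1 row → {C,D} = (u, 3) ✓
A=677: 3 rows → {C,D} takes values {(q, 6), (k, 10)} — violation
A=673: 1 row → {C,D} = (n, 12) ✓
A=668: 3 rows → {C,D} = (r, 9), (r, 9), (r, 9) ✓
A=672: 1 row → {C,D} = (s, 7) ✓
The only A value with inconsistent RHS is A=677.

677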